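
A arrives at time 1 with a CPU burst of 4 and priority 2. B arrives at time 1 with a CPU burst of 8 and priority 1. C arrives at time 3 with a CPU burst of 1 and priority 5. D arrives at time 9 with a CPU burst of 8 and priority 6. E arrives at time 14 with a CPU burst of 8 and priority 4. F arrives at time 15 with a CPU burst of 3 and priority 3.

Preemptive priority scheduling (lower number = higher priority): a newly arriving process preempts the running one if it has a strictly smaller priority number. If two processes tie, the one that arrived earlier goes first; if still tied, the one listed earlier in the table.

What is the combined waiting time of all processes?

Gantt: | idle 0-1 | B 1-9 | A 9-13 | C 13-14 | E 14-15 | F 15-18 | E 18-25 | D 25-33 |
Completion: A=13  B=9  C=14  D=33  E=25  F=18
Waiting = turnaround − burst: A=8, B=0, C=10, D=16, E=3, F=0
Total waiting = 8 + 0 + 10 + 16 + 3 + 0 = 37

37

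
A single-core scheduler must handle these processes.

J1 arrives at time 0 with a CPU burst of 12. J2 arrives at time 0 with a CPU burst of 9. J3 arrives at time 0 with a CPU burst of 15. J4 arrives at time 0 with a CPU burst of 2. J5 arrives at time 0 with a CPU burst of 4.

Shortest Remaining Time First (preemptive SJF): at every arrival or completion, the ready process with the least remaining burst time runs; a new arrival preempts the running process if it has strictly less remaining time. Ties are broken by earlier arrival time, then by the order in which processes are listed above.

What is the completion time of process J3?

42

Timeline: | J4 0-2 | J5 2-6 | J2 6-15 | J1 15-27 | J3 27-42 |
Completion: J1=27  J2=15  J3=42  J4=2  J5=6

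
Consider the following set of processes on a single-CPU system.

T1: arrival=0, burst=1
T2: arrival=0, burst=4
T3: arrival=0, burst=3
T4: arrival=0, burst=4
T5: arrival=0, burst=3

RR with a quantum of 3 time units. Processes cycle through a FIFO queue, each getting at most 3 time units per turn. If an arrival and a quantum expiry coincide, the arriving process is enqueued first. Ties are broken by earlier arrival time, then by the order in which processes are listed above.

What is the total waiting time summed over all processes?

35

Timeline: | T1 0-1 | T2 1-4 | T3 4-7 | T4 7-10 | T5 10-13 | T2 13-14 | T4 14-15 |
Completion: T1=1  T2=14  T3=7  T4=15  T5=13
Turnaround (C−A): T1=1  T2=14  T3=7  T4=15  T5=13
Waiting = turnaround − burst: T1=0, T2=10, T3=4, T4=11, T5=10
Total waiting = 0 + 10 + 4 + 11 + 10 = 35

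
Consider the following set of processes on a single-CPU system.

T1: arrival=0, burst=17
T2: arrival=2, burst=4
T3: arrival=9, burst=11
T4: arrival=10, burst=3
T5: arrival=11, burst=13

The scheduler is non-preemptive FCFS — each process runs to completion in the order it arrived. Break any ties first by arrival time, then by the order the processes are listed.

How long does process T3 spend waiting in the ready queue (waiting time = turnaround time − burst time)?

12

Gantt: | T1 0-17 | T2 17-21 | T3 21-32 | T4 32-35 | T5 35-48 |
Completion: T1=17  T2=21  T3=32  T4=35  T5=48
Waiting(T3) = turnaround − burst = 23 − 11 = 12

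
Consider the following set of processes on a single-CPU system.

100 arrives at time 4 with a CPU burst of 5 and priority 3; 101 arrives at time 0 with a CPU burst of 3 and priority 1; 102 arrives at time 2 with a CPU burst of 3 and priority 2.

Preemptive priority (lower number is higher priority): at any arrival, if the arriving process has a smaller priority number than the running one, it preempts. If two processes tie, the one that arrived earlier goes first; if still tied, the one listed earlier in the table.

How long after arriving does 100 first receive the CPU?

Timeline: | 101 0-3 | 102 3-6 | 100 6-11 |
Completion: 100=11  101=3  102=6
Turnaround (C−A): 100=7  101=3  102=4
Response(100) = first start − arrival = 6 − 4 = 2

2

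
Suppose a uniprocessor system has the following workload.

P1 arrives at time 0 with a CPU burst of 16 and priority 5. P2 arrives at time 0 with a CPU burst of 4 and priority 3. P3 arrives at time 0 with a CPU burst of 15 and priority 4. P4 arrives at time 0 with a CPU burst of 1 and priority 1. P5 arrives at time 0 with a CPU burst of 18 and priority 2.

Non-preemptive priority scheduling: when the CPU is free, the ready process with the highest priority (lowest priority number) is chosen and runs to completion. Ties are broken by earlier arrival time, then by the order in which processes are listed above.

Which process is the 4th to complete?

Timeline: | P4 0-1 | P5 1-19 | P2 19-23 | P3 23-38 | P1 38-54 |
Completion: P1=54  P2=23  P3=38  P4=1  P5=19
Turnaround (C−A): P1=54  P2=23  P3=38  P4=1  P5=19
Finish order: P4 → P5 → P2 → P3 → P1

P3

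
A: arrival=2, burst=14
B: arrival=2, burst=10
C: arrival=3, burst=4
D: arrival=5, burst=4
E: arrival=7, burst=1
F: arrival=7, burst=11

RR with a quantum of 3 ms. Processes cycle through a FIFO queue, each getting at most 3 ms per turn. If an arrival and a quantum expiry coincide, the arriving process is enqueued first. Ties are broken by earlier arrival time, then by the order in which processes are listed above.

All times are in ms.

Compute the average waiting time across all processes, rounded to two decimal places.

21.83

Gantt: | idle 0-2 | A 2-5 | B 5-8 | C 8-11 | D 11-14 | A 14-17 | E 17-18 | F 18-21 | B 21-24 | C 24-25 | D 25-26 | A 26-29 | F 29-32 | B 32-35 | A 35-38 | F 38-41 | B 41-42 | A 42-44 | F 44-46 |
Completion: A=44  B=42  C=25  D=26  E=18  F=46
Waiting times: A=28, B=30, C=18, D=17, E=10, F=28
Average waiting = (28+30+18+17+10+28) / 6 = 131/6 = 21.83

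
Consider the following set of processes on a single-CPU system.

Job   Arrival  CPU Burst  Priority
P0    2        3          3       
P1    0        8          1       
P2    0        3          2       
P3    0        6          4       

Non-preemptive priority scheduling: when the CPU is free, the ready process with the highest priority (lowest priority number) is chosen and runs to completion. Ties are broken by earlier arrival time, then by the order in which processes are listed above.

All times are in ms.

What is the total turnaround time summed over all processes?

Timeline: | P1 0-8 | P2 8-11 | P0 11-14 | P3 14-20 |
Completion: P0=14  P1=8  P2=11  P3=20
Turnaround = completion − arrival: P0=12, P1=8, P2=11, P3=20
Total turnaround = 12 + 8 + 11 + 20 = 51

51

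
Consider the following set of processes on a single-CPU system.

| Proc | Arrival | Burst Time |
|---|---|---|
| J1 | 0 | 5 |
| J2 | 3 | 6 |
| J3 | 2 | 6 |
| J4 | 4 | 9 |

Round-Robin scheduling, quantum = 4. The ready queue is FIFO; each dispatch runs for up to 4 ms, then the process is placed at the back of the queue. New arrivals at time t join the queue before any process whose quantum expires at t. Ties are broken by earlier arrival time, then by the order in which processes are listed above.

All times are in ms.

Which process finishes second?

J3

Schedule: | J1 0-4 | J3 4-8 | J2 8-12 | J4 12-16 | J1 16-17 | J3 17-19 | J2 19-21 | J4 21-26 |
Completion: J1=17  J2=21  J3=19  J4=26
Finish order: J1 → J3 → J2 → J4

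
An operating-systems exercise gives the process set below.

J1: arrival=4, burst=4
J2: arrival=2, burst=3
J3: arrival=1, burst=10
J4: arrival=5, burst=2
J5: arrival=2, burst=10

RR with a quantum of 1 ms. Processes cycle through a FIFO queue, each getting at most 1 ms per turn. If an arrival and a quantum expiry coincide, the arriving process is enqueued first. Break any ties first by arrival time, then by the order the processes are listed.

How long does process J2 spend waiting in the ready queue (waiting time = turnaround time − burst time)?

6

Gantt: | idle 0-1 | J3 1-2 | J2 2-3 | J5 3-4 | J3 4-5 | J2 5-6 | J1 6-7 | J5 7-8 | J4 8-9 | J3 9-10 | J2 10-11 | J1 11-12 | J5 12-13 | J4 13-14 | J3 14-15 | J1 15-16 | J5 16-17 | J3 17-18 | J1 18-19 | J5 19-20 | J3 20-21 | J5 21-22 | J3 22-23 | J5 23-24 | J3 24-25 | J5 25-26 | J3 26-27 | J5 27-28 | J3 28-29 | J5 29-30 |
Completion: J1=19  J2=11  J3=29  J4=14  J5=30
Turnaround (C−A): J1=15  J2=9  J3=28  J4=9  J5=28
Waiting(J2) = turnaround − burst = 9 − 3 = 6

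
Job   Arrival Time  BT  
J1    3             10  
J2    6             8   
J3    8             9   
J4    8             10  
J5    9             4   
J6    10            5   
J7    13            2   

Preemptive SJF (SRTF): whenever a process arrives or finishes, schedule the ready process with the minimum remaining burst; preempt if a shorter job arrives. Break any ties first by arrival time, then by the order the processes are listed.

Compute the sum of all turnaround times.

Timeline: | idle 0-3 | J1 3-13 | J7 13-15 | J5 15-19 | J6 19-24 | J2 24-32 | J3 32-41 | J4 41-51 |
Completion: J1=13  J2=32  J3=41  J4=51  J5=19  J6=24  J7=15
Turnaround (C−A): J1=10  J2=26  J3=33  J4=43  J5=10  J6=14  J7=2
Turnaround = completion − arrival: J1=10, J2=26, J3=33, J4=43, J5=10, J6=14, J7=2
Total turnaround = 10 + 26 + 33 + 43 + 10 + 14 + 2 = 138

138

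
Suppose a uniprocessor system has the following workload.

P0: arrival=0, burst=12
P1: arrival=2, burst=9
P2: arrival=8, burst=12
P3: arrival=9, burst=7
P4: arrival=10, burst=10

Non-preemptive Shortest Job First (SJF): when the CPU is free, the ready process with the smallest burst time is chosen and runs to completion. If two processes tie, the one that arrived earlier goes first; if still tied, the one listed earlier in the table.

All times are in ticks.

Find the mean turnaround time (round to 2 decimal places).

23.60

Schedule: | P0 0-12 | P3 12-19 | P1 19-28 | P4 28-38 | P2 38-50 |
Completion: P0=12  P1=28  P2=50  P3=19  P4=38
Turnaround times: P0=12, P1=26, P2=42, P3=10, P4=28
Average turnaround = (12+26+42+10+28) / 5 = 118/5 = 23.60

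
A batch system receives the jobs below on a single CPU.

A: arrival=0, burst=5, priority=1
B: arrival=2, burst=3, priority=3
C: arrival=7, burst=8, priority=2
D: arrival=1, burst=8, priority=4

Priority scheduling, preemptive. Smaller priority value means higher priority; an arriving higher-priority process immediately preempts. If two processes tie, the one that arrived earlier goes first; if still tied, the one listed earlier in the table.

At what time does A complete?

5

Schedule: | A 0-5 | B 5-7 | C 7-15 | B 15-16 | D 16-24 |
Completion: A=5  B=16  C=15  D=24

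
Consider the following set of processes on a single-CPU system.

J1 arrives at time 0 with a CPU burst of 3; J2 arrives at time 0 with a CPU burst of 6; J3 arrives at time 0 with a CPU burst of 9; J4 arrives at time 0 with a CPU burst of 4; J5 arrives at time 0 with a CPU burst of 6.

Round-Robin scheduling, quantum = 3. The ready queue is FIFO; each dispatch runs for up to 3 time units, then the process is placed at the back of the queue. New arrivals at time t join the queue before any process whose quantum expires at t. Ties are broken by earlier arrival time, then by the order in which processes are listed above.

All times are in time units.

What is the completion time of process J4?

Gantt: | J1 0-3 | J2 3-6 | J3 6-9 | J4 9-12 | J5 12-15 | J2 15-18 | J3 18-21 | J4 21-22 | J5 22-25 | J3 25-28 |
Completion: J1=3  J2=18  J3=28  J4=22  J5=25
Turnaround (C−A): J1=3  J2=18  J3=28  J4=22  J5=25

22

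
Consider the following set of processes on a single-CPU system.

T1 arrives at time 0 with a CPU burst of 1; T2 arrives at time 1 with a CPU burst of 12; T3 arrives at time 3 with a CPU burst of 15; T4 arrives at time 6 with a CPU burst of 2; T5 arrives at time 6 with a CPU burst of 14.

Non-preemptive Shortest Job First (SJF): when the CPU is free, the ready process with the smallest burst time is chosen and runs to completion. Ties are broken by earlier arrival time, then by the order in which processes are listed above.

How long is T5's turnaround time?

Timeline: | T1 0-1 | T2 1-13 | T4 13-15 | T5 15-29 | T3 29-44 |
Completion: T1=1  T2=13  T3=44  T4=15  T5=29
Turnaround (C−A): T1=1  T2=12  T3=41  T4=9  T5=23
Turnaround(T5) = completion − arrival = 29 − 6 = 23

23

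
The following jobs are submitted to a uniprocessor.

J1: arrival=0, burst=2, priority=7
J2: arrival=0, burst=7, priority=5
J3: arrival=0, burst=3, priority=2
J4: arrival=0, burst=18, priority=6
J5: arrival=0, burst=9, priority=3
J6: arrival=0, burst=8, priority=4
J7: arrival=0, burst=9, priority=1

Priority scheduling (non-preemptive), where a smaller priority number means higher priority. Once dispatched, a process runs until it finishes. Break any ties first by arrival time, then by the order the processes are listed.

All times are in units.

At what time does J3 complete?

Timeline: | J7 0-9 | J3 9-12 | J5 12-21 | J6 21-29 | J2 29-36 | J4 36-54 | J1 54-56 |
Completion: J1=56  J2=36  J3=12  J4=54  J5=21  J6=29  J7=9
Turnaround (C−A): J1=56  J2=36  J3=12  J4=54  J5=21  J6=29  J7=9

12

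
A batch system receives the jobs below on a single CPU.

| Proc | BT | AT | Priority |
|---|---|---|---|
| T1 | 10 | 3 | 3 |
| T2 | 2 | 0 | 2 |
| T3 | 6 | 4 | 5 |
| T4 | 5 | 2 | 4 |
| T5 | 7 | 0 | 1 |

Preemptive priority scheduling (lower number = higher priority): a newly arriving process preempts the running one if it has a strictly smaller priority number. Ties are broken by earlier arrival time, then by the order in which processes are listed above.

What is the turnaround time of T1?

16

Gantt: | T5 0-7 | T2 7-9 | T1 9-19 | T4 19-24 | T3 24-30 |
Completion: T1=19  T2=9  T3=30  T4=24  T5=7
Turnaround (C−A): T1=16  T2=9  T3=26  T4=22  T5=7
Turnaround(T1) = completion − arrival = 19 − 3 = 16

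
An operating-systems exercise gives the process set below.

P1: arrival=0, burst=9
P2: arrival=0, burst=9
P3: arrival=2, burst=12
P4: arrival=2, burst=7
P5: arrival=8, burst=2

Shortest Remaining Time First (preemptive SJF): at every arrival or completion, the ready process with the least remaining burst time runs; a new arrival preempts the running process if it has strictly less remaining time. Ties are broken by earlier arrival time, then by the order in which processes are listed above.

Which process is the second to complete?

P5

Gantt: | P1 0-9 | P5 9-11 | P4 11-18 | P2 18-27 | P3 27-39 |
Completion: P1=9  P2=27  P3=39  P4=18  P5=11
Turnaround (C−A): P1=9  P2=27  P3=37  P4=16  P5=3
Finish order: P1 → P5 → P4 → P2 → P3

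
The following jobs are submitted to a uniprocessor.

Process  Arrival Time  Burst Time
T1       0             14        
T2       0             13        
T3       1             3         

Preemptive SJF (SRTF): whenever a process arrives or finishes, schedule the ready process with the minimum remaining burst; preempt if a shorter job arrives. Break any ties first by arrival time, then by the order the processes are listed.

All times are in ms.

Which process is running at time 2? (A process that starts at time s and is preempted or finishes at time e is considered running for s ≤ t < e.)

Schedule: | T2 0-1 | T3 1-4 | T2 4-16 | T1 16-30 |
Completion: T1=30  T2=16  T3=4

T3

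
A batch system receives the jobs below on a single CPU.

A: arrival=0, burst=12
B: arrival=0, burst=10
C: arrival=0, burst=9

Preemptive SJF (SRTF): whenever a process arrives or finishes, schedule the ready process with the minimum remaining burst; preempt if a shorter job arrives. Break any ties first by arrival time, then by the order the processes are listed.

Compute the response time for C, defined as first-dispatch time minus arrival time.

Timeline: | C 0-9 | B 9-19 | A 19-31 |
Completion: A=31  B=19  C=9
Response(C) = first start − arrival = 0 − 0 = 0

0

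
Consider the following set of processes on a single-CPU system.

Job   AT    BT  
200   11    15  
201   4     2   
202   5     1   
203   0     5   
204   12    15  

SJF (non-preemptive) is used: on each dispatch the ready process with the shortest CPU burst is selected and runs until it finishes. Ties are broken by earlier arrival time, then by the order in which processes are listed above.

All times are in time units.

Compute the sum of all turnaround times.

54

Timeline: | 203 0-5 | 202 5-6 | 201 6-8 | idle 8-11 | 200 11-26 | 204 26-41 |
Completion: 200=26  201=8  202=6  203=5  204=41
Turnaround (C−A): 200=15  201=4  202=1  203=5  204=29
Turnaround = completion − arrival: 200=15, 201=4, 202=1, 203=5, 204=29
Total turnaround = 15 + 4 + 1 + 5 + 29 = 54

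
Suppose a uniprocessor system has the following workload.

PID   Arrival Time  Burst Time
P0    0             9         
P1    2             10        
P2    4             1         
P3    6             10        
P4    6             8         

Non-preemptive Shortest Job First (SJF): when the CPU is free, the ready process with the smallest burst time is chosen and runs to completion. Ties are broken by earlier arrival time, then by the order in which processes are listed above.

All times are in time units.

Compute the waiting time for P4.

4

Gantt: | P0 0-9 | P2 9-10 | P4 10-18 | P1 18-28 | P3 28-38 |
Completion: P0=9  P1=28  P2=10  P3=38  P4=18
Turnaround (C−A): P0=9  P1=26  P2=6  P3=32  P4=12
Waiting(P4) = turnaround − burst = 12 − 8 = 4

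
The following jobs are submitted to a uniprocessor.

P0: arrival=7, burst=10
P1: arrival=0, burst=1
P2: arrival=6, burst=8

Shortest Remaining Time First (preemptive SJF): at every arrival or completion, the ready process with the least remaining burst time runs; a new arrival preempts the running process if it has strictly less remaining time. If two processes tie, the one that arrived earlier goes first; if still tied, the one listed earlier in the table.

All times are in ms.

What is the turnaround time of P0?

17

Timeline: | P1 0-1 | idle 1-6 | P2 6-14 | P0 14-24 |
Completion: P0=24  P1=1  P2=14
Turnaround (C−A): P0=17  P1=1  P2=8
Turnaround(P0) = completion − arrival = 24 − 7 = 17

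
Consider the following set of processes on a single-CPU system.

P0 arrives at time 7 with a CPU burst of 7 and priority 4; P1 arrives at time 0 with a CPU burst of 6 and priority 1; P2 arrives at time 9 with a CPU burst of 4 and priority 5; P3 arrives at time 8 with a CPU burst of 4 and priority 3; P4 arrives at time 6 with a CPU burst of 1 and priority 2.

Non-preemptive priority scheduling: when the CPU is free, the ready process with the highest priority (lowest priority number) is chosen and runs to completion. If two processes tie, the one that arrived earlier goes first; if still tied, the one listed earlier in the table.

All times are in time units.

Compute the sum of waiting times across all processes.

15

Gantt: | P1 0-6 | P4 6-7 | P0 7-14 | P3 14-18 | P2 18-22 |
Completion: P0=14  P1=6  P2=22  P3=18  P4=7
Waiting = turnaround − burst: P0=0, P1=0, P2=9, P3=6, P4=0
Total waiting = 0 + 0 + 9 + 6 + 0 = 15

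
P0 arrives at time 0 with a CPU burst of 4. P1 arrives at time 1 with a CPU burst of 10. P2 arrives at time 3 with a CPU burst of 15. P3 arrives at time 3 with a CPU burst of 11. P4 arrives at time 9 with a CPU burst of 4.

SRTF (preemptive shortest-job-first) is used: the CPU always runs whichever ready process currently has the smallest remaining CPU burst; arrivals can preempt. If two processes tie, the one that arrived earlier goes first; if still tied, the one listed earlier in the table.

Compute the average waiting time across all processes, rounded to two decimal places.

9.60

Schedule: | P0 0-4 | P1 4-9 | P4 9-13 | P1 13-18 | P3 18-29 | P2 29-44 |
Completion: P0=4  P1=18  P2=44  P3=29  P4=13
Turnaround (C−A): P0=4  P1=17  P2=41  P3=26  P4=4
Waiting times: P0=0, P1=7, P2=26, P3=15, P4=0
Average waiting = (0+7+26+15+0) / 5 = 48/5 = 9.60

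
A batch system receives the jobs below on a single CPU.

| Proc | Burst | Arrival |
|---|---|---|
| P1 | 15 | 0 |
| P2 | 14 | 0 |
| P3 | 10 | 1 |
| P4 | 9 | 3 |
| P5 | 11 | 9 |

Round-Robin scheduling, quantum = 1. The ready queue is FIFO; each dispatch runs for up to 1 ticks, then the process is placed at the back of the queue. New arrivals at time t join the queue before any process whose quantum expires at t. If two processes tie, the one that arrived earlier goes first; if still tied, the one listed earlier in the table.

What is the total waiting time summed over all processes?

Timeline: | P1 0-1 | P2 1-2 | P3 2-3 | P1 3-4 | P2 4-5 | P4 5-6 | P3 6-7 | P1 7-8 | P2 8-9 | P4 9-10 | P3 10-11 | P1 11-12 | P5 12-13 | P2 13-14 | P4 14-15 | P3 15-16 | P1 16-17 | P5 17-18 | P2 18-19 | P4 19-20 | P3 20-21 | P1 21-22 | P5 22-23 | P2 23-24 | P4 24-25 | P3 25-26 | P1 26-27 | P5 27-28 | P2 28-29 | P4 29-30 | P3 30-31 | P1 31-32 | P5 32-33 | P2 33-34 | P4 34-35 | P3 35-36 | P1 36-37 | P5 37-38 | P2 38-39 | P4 39-40 | P3 40-41 | P1 41-42 | P5 42-43 | P2 43-44 | P4 44-45 | P3 45-46 | P1 46-47 | P5 47-48 | P2 48-49 | P1 49-50 | P5 50-51 | P2 51-52 | P1 52-53 | P5 53-54 | P2 54-55 | P1 55-56 | P5 56-57 | P2 57-58 | P1 58-59 |
Completion: P1=59  P2=58  P3=46  P4=45  P5=57
Turnaround (C−A): P1=59  P2=58  P3=45  P4=42  P5=48
Waiting = turnaround − burst: P1=44, P2=44, P3=35, P4=33, P5=37
Total waiting = 44 + 44 + 35 + 33 + 37 = 193

193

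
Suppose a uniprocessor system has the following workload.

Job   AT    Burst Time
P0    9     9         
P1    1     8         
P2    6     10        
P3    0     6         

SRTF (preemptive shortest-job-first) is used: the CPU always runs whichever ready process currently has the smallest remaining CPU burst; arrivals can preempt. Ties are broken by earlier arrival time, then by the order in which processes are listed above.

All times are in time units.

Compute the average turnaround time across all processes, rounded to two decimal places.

15.00

Timeline: | P3 0-6 | P1 6-14 | P0 14-23 | P2 23-33 |
Completion: P0=23  P1=14  P2=33  P3=6
Turnaround times: P0=14, P1=13, P2=27, P3=6
Average turnaround = (14+13+27+6) / 4 = 60/4 = 15.00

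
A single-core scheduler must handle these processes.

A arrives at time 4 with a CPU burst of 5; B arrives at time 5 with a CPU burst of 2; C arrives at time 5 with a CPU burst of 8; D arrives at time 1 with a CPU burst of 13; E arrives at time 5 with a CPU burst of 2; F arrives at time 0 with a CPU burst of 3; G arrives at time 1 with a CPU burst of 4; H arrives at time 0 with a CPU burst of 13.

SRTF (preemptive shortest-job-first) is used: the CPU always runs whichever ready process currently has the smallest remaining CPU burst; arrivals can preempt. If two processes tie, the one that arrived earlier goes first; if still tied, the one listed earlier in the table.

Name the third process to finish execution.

Gantt: | F 0-3 | G 3-7 | B 7-9 | E 9-11 | A 11-16 | C 16-24 | H 24-37 | D 37-50 |
Completion: A=16  B=9  C=24  D=50  E=11  F=3  G=7  H=37
Turnaround (C−A): A=12  B=4  C=19  D=49  E=6  F=3  G=6  H=37
Finish order: F → G → B → E → A → C → H → D

B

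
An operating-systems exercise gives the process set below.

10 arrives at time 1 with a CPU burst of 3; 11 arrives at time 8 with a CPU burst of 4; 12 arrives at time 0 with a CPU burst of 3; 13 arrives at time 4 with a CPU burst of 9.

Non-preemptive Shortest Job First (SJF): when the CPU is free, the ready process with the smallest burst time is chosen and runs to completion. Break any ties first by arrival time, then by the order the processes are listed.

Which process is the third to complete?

13

Gantt: | 12 0-3 | 10 3-6 | 13 6-15 | 11 15-19 |
Completion: 10=6  11=19  12=3  13=15
Turnaround (C−A): 10=5  11=11  12=3  13=11
Finish order: 12 → 10 → 13 → 11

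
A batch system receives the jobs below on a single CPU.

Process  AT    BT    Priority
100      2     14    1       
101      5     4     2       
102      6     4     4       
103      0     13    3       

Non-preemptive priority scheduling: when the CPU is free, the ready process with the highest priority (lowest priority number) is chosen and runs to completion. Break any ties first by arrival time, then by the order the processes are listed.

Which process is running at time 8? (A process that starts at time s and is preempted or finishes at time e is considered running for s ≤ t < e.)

103

Gantt: | 103 0-13 | 100 13-27 | 101 27-31 | 102 31-35 |
Completion: 100=27  101=31  102=35  103=13
Turnaround (C−A): 100=25  101=26  102=29  103=13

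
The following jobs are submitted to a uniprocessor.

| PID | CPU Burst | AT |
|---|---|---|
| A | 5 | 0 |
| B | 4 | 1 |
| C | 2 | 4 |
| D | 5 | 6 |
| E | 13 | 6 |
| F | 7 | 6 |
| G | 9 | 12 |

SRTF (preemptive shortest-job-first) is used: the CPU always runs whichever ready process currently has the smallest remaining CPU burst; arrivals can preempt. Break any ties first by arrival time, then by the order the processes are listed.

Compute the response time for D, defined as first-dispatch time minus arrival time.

Timeline: | A 0-5 | C 5-7 | B 7-11 | D 11-16 | F 16-23 | G 23-32 | E 32-45 |
Completion: A=5  B=11  C=7  D=16  E=45  F=23  G=32
Turnaround (C−A): A=5  B=10  C=3  D=10  E=39  F=17  G=20
Response(D) = first start − arrival = 11 − 6 = 5

5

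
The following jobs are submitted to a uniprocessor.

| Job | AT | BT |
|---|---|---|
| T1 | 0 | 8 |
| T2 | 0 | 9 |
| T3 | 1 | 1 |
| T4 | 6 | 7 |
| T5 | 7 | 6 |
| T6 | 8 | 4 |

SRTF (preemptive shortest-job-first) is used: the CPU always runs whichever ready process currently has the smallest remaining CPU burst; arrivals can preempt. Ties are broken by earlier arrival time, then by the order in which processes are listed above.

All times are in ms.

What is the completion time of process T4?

26

Gantt: | T1 0-1 | T3 1-2 | T1 2-9 | T6 9-13 | T5 13-19 | T4 19-26 | T2 26-35 |
Completion: T1=9  T2=35  T3=2  T4=26  T5=19  T6=13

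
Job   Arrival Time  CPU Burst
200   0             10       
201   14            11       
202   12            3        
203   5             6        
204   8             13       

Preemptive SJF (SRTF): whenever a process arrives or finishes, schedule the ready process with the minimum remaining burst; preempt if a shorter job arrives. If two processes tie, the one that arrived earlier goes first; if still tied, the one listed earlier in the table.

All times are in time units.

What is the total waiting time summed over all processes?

35

Schedule: | 200 0-10 | 203 10-12 | 202 12-15 | 203 15-19 | 201 19-30 | 204 30-43 |
Completion: 200=10  201=30  202=15  203=19  204=43
Turnaround (C−A): 200=10  201=16  202=3  203=14  204=35
Waiting = turnaround − burst: 200=0, 201=5, 202=0, 203=8, 204=22
Total waiting = 0 + 5 + 0 + 8 + 22 = 35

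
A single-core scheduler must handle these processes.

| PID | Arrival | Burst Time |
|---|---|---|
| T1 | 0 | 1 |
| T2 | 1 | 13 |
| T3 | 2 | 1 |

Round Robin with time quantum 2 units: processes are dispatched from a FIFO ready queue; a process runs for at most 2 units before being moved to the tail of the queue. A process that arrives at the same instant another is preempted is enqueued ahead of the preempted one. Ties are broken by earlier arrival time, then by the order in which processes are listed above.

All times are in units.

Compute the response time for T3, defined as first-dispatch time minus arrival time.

1

Schedule: | T1 0-1 | T2 1-3 | T3 3-4 | T2 4-15 |
Completion: T1=1  T2=15  T3=4
Response(T3) = first start − arrival = 3 − 2 = 1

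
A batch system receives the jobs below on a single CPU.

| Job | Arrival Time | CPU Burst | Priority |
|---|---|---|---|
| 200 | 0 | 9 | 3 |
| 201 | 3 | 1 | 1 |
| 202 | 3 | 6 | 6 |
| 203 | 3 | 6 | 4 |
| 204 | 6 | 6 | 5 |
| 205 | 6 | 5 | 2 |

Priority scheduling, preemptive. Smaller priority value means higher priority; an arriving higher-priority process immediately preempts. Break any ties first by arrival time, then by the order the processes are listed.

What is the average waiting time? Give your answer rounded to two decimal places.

9.50

Schedule: | 200 0-3 | 201 3-4 | 200 4-6 | 205 6-11 | 200 11-15 | 203 15-21 | 204 21-27 | 202 27-33 |
Completion: 200=15  201=4  202=33  203=21  204=27  205=11
Waiting times: 200=6, 201=0, 202=24, 203=12, 204=15, 205=0
Average waiting = (6+0+24+12+15+0) / 6 = 57/6 = 9.50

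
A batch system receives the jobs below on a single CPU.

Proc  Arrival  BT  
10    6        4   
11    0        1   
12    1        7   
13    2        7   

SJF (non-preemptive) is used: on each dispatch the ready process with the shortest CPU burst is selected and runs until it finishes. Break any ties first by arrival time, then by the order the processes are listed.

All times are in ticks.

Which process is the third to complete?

10

Timeline: | 11 0-1 | 12 1-8 | 10 8-12 | 13 12-19 |
Completion: 10=12  11=1  12=8  13=19
Finish order: 11 → 12 → 10 → 13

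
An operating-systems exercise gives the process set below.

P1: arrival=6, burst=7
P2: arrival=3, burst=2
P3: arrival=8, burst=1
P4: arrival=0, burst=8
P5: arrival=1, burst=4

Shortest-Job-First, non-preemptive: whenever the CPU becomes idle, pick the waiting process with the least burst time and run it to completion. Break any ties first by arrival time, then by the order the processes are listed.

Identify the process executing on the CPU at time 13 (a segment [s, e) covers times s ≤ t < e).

P5

Schedule: | P4 0-8 | P3 8-9 | P2 9-11 | P5 11-15 | P1 15-22 |
Completion: P1=22  P2=11  P3=9  P4=8  P5=15
Turnaround (C−A): P1=16  P2=8  P3=1  P4=8  P5=14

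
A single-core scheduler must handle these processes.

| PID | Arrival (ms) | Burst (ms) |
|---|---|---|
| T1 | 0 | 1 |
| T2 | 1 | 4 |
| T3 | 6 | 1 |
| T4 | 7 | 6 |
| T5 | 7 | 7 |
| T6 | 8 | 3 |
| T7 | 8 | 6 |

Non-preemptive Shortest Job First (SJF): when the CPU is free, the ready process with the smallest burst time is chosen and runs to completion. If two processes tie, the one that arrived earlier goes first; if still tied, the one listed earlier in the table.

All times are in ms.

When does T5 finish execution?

29

Schedule: | T1 0-1 | T2 1-5 | idle 5-6 | T3 6-7 | T4 7-13 | T6 13-16 | T7 16-22 | T5 22-29 |
Completion: T1=1  T2=5  T3=7  T4=13  T5=29  T6=16  T7=22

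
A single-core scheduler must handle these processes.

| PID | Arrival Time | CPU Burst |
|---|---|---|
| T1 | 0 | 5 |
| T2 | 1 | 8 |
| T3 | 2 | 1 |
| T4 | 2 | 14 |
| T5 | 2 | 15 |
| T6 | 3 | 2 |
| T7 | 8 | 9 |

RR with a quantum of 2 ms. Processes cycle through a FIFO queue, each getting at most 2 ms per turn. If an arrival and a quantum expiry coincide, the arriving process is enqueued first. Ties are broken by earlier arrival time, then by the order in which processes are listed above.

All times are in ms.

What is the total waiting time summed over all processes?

152

Gantt: | T1 0-2 | T2 2-4 | T3 4-5 | T4 5-7 | T5 7-9 | T1 9-11 | T6 11-13 | T2 13-15 | T4 15-17 | T7 17-19 | T5 19-21 | T1 21-22 | T2 22-24 | T4 24-26 | T7 26-28 | T5 28-30 | T2 30-32 | T4 32-34 | T7 34-36 | T5 36-38 | T4 38-40 | T7 40-42 | T5 42-44 | T4 44-46 | T7 46-47 | T5 47-49 | T4 49-51 | T5 51-54 |
Completion: T1=22  T2=32  T3=5  T4=51  T5=54  T6=13  T7=47
Turnaround (C−A): T1=22  T2=31  T3=3  T4=49  T5=52  T6=10  T7=39
Waiting = turnaround − burst: T1=17, T2=23, T3=2, T4=35, T5=37, T6=8, T7=30
Total waiting = 17 + 23 + 2 + 35 + 37 + 8 + 30 = 152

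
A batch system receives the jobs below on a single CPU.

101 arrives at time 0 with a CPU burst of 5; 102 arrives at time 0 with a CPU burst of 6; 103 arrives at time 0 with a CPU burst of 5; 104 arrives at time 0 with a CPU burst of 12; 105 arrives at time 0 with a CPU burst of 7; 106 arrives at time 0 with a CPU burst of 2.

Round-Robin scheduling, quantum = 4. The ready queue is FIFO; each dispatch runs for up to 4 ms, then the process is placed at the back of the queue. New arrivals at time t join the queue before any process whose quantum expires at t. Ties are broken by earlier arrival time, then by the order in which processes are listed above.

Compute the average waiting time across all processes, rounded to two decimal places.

Timeline: | 101 0-4 | 102 4-8 | 103 8-12 | 104 12-16 | 105 16-20 | 106 20-22 | 101 22-23 | 102 23-25 | 103 25-26 | 104 26-30 | 105 30-33 | 104 33-37 |
Completion: 101=23  102=25  103=26  104=37  105=33  106=22
Turnaround (C−A): 101=23  102=25  103=26  104=37  105=33  106=22
Waiting times: 101=18, 102=19, 103=21, 104=25, 105=26, 106=20
Average waiting = (18+19+21+25+26+20) / 6 = 129/6 = 21.50

21.50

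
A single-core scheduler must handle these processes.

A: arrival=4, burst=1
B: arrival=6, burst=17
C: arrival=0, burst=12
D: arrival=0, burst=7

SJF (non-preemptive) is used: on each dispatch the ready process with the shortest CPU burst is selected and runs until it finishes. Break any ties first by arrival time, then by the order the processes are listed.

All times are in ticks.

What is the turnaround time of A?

Schedule: | D 0-7 | A 7-8 | C 8-20 | B 20-37 |
Completion: A=8  B=37  C=20  D=7
Turnaround(A) = completion − arrival = 8 − 4 = 4

4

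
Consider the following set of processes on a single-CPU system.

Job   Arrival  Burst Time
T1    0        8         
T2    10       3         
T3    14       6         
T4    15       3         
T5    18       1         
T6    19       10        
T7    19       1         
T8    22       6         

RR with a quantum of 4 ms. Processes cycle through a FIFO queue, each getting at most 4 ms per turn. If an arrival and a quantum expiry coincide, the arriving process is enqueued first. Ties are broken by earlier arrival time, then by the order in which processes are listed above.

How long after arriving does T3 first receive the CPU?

Gantt: | T1 0-8 | idle 8-10 | T2 10-13 | idle 13-14 | T3 14-18 | T4 18-21 | T5 21-22 | T3 22-24 | T6 24-28 | T7 28-29 | T8 29-33 | T6 33-37 | T8 37-39 | T6 39-41 |
Completion: T1=8  T2=13  T3=24  T4=21  T5=22  T6=41  T7=29  T8=39
Response(T3) = first start − arrival = 14 − 14 = 0

0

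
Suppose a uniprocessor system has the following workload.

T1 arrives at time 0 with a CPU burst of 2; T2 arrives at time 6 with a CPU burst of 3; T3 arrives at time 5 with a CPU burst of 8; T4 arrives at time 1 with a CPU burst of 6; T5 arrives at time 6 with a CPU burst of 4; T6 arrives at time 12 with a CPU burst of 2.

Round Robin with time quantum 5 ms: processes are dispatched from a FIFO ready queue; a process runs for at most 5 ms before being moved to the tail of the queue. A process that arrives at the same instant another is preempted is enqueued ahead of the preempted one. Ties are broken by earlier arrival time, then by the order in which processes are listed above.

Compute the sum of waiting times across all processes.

48

Schedule: | T1 0-2 | T4 2-7 | T3 7-12 | T2 12-15 | T5 15-19 | T4 19-20 | T6 20-22 | T3 22-25 |
Completion: T1=2  T2=15  T3=25  T4=20  T5=19  T6=22
Waiting = turnaround − burst: T1=0, T2=6, T3=12, T4=13, T5=9, T6=8
Total waiting = 0 + 6 + 12 + 13 + 9 + 8 = 48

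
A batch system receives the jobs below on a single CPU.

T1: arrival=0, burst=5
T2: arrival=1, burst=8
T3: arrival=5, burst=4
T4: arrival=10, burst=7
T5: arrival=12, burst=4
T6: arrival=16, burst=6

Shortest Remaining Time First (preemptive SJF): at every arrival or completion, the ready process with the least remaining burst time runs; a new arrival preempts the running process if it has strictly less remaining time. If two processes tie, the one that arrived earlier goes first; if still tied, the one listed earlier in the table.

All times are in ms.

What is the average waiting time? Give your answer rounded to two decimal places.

Gantt: | T1 0-5 | T3 5-9 | T2 9-12 | T5 12-16 | T2 16-21 | T6 21-27 | T4 27-34 |
Completion: T1=5  T2=21  T3=9  T4=34  T5=16  T6=27
Waiting times: T1=0, T2=12, T3=0, T4=17, T5=0, T6=5
Average waiting = (0+12+0+17+0+5) / 6 = 34/6 = 5.67

5.67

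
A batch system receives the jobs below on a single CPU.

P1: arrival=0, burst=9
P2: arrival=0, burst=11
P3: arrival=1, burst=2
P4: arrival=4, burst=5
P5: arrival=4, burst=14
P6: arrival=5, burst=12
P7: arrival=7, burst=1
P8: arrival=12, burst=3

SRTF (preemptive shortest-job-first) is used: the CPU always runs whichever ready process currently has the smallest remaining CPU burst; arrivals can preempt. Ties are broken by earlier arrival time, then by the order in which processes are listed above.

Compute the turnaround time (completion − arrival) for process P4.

Timeline: | P1 0-1 | P3 1-3 | P1 3-4 | P4 4-7 | P7 7-8 | P4 8-10 | P1 10-12 | P8 12-15 | P1 15-20 | P2 20-31 | P6 31-43 | P5 43-57 |
Completion: P1=20  P2=31  P3=3  P4=10  P5=57  P6=43  P7=8  P8=15
Turnaround (C−A): P1=20  P2=31  P3=2  P4=6  P5=53  P6=38  P7=1  P8=3
Turnaround(P4) = completion − arrival = 10 − 4 = 6

6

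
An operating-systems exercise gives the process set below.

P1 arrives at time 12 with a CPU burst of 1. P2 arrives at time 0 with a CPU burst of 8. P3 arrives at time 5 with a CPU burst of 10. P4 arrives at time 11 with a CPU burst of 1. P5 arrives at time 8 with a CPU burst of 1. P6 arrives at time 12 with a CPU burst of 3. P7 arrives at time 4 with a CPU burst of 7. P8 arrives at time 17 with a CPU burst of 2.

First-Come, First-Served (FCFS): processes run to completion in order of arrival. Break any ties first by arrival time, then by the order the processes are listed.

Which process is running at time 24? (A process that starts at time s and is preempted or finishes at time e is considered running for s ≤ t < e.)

P3

Timeline: | P2 0-8 | P7 8-15 | P3 15-25 | P5 25-26 | P4 26-27 | P1 27-28 | P6 28-31 | P8 31-33 |
Completion: P1=28  P2=8  P3=25  P4=27  P5=26  P6=31  P7=15  P8=33
Turnaround (C−A): P1=16  P2=8  P3=20  P4=16  P5=18  P6=19  P7=11  P8=16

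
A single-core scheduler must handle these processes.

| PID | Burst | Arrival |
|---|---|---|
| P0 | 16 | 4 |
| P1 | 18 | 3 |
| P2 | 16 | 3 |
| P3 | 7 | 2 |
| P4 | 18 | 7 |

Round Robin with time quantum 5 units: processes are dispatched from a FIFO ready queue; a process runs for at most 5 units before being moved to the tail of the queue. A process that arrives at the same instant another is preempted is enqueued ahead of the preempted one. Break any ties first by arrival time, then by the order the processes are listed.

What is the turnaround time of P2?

70

Gantt: | idle 0-2 | P3 2-7 | P1 7-12 | P2 12-17 | P0 17-22 | P4 22-27 | P3 27-29 | P1 29-34 | P2 34-39 | P0 39-44 | P4 44-49 | P1 49-54 | P2 54-59 | P0 59-64 | P4 64-69 | P1 69-72 | P2 72-73 | P0 73-74 | P4 74-77 |
Completion: P0=74  P1=72  P2=73  P3=29  P4=77
Turnaround (C−A): P0=70  P1=69  P2=70  P3=27  P4=70
Turnaround(P2) = completion − arrival = 73 − 3 = 70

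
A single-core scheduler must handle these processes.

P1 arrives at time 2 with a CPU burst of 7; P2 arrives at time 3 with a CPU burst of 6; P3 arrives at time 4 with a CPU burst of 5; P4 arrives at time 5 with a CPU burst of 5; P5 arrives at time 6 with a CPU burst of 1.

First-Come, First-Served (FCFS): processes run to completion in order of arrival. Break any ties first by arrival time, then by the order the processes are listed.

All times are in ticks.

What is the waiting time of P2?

6

Schedule: | idle 0-2 | P1 2-9 | P2 9-15 | P3 15-20 | P4 20-25 | P5 25-26 |
Completion: P1=9  P2=15  P3=20  P4=25  P5=26
Turnaround (C−A): P1=7  P2=12  P3=16  P4=20  P5=20
Waiting(P2) = turnaround − burst = 12 − 6 = 6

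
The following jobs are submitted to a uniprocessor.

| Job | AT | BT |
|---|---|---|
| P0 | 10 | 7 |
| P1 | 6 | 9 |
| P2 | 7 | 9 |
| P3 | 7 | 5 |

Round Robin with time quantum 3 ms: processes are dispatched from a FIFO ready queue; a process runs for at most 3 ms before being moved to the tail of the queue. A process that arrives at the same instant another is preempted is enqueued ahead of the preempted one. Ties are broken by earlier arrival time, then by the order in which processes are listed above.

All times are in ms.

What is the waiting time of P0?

Schedule: | idle 0-6 | P1 6-9 | P2 9-12 | P3 12-15 | P1 15-18 | P0 18-21 | P2 21-24 | P3 24-26 | P1 26-29 | P0 29-32 | P2 32-35 | P0 35-36 |
Completion: P0=36  P1=29  P2=35  P3=26
Turnaround (C−A): P0=26  P1=23  P2=28  P3=19
Waiting(P0) = turnaround − burst = 26 − 7 = 19

19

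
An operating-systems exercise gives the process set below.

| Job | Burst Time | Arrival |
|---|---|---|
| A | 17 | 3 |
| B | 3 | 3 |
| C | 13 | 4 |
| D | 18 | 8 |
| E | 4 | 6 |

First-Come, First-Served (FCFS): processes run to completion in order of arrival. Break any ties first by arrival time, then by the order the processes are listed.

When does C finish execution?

Timeline: | idle 0-3 | A 3-20 | B 20-23 | C 23-36 | E 36-40 | D 40-58 |
Completion: A=20  B=23  C=36  D=58  E=40
Turnaround (C−A): A=17  B=20  C=32  D=50  E=34

36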